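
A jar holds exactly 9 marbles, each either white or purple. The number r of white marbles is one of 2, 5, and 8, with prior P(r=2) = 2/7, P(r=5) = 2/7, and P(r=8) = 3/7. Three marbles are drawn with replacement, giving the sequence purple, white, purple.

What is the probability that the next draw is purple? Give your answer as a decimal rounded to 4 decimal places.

0.5953

For each hypothesis, P(data | H) works out to: P(data | r = 2) = (7/9)(2/9)(7/9) = 0.13443; P(data | r = 5) = (4/9)(5/9)(4/9) = 0.10974; P(data | r = 8) = (1/9)(8/9)(1/9) = 0.010974.
Weighting by the prior gives 2/7 · 0.13443 = 0.038409, 2/7 · 0.10974 = 0.031354, 3/7 · 0.010974 = 0.0047031; summing to 0.074466.
The posterior is then P(r = 2 | data) = 0.51579, P(r = 5 | data) = 0.42105, P(r = 8 | data) = 0.063158.
So P(purple next | data) = Σ P(purple next | H) P(H | data) = (7/9)(0.51579) + (4/9)(0.42105) + (1/9)(0.063158) = 0.59532.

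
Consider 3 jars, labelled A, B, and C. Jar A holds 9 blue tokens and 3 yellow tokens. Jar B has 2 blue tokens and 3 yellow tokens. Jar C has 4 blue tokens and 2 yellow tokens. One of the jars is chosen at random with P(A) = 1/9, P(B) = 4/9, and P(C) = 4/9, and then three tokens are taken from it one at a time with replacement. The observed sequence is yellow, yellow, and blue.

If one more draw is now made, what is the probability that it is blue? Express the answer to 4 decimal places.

Under each hypothesis, the probability of the observed sequence is: P(data | jar A) = (3/12)(3/12)(9/12) = 0.046875; P(data | jar B) = (3/5)(3/5)(2/5) = 0.144; P(data | jar C) = (2/6)(2/6)(4/6) = 0.074074.
The prior-weighted likelihoods are 1/9 · 0.046875 = 0.0052083, 4/9 · 0.144 = 0.064, 4/9 · 0.074074 = 0.032922; with total 0.10213.
Dividing through by the total gives posterior P(jar A | data) = 0.050997, P(jar B | data) = 0.62665, P(jar C | data) = 0.32235.
Averaging over the posterior, P(blue next | data) = (3/4)(0.050997) + (2/5)(0.62665) + (2/3)(0.32235) = 0.50381.

0.5038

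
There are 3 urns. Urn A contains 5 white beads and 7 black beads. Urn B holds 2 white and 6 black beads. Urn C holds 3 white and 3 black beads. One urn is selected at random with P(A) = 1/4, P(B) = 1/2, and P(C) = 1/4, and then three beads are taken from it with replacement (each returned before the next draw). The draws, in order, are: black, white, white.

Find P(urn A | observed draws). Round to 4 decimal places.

For each hypothesis, P(data | H) works out to: P(data | urn A) = (7/12)(5/12)(5/12) = 0.10127; P(data | urn B) = (6/8)(2/8)(2/8) = 0.046875; P(data | urn C) = (3/6)(3/6)(3/6) = 0.125.
Multiplying each by its prior: 1/4 · 0.10127 = 0.025318, 1/2 · 0.046875 = 0.023438, 1/4 · 0.125 = 0.03125; with total 0.080006.
So P(urn A | data) = (0.025318) / (0.080006) = 0.31646.

0.3165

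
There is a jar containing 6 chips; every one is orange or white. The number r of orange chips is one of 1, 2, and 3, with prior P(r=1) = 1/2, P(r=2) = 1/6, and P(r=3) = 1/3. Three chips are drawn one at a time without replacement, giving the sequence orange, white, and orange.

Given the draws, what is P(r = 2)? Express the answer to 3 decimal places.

Compute the likelihood of the observed sequence for each case: P(data | r = 1) = (1/6)(5/5)(0/4) = 0; P(data | r = 2) = (2/6)(4/5)(1/4) = 1/15; P(data | r = 3) = (3/6)(3/5)(2/4) = 3/20.
Weighting by the prior gives 1/2 · 0 = 0, 1/6 · 1/15 = 1/90, 1/3 · 3/20 = 1/20; these sum to 11/180.
By Bayes' rule, P(r = 2 | data) = (1/90) / (11/180) = 2/11.

0.182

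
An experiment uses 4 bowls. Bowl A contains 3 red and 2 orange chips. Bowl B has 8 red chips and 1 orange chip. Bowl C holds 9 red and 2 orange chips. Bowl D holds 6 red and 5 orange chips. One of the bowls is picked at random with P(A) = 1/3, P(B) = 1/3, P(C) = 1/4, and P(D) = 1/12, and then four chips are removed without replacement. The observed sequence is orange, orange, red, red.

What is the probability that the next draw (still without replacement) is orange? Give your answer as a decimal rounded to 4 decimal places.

0.0612

The likelihood of the observed sequence under each hypothesis: P(data | bowl A) = (2/5)(1/4)(3/3)(2/2) = 1/10; P(data | bowl B) = (1/9)(0/8) = 0; P(data | bowl C) = (2/11)(1/10)(9/9)(8/8) = 1/55; P(data | bowl D) = (5/11)(4/10)(6/9)(5/8) = 5/66.
Multiplying each by its prior: 1/3 · 1/10 = 1/30, 1/3 · 0 = 0, 1/4 · 1/55 = 1/220, 1/12 · 5/66 = 5/792; these sum to 35/792.
Normalising, the posterior is P(bowl A | data) = 132/175, P(bowl B | data) = 0, P(bowl C | data) = 18/175, P(bowl D | data) = 1/7.
Averaging over the posterior, P(orange next | data) = (0)(132/175) + (0)(18/175) + (3/7)(1/7) = 3/49.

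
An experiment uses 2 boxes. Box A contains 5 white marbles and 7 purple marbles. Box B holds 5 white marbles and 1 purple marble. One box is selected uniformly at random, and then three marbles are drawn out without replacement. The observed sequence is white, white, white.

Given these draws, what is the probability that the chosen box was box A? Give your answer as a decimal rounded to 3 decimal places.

0.083

The likelihood of the observed sequence under each hypothesis: P(data | box A) = (5/12)(4/11)(3/10) = 1/22; P(data | box B) = (5/6)(4/5)(3/4) = 1/2.
Weighting by the prior gives 1/2 · 1/22 = 1/44, 1/2 · 1/2 = 1/4; with total 3/11.
Hence P(box A | data) = (1/44) / (3/11) = 1/12.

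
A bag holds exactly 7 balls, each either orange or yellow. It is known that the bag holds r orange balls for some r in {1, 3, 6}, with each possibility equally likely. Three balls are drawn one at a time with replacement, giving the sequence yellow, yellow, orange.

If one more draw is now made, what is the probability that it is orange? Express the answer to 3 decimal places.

Compute the likelihood of the observed sequence for each case: P(data | r = 1) = (6/7)(6/7)(1/7) = 36/343; P(data | r = 3) = (4/7)(4/7)(3/7) = 48/343; P(data | r = 6) = (1/7)(1/7)(6/7) = 6/343.
Multiplying each by its prior: 1/3 · 36/343 = 12/343, 1/3 · 48/343 = 16/343, 1/3 · 6/343 = 2/343; with total 30/343.
Normalising, the posterior is P(r = 1 | data) = 2/5, P(r = 3 | data) = 8/15, P(r = 6 | data) = 1/15.
Averaging over the posterior, P(orange next | data) = (1/7)(2/5) + (3/7)(8/15) + (6/7)(1/15) = 12/35.

0.343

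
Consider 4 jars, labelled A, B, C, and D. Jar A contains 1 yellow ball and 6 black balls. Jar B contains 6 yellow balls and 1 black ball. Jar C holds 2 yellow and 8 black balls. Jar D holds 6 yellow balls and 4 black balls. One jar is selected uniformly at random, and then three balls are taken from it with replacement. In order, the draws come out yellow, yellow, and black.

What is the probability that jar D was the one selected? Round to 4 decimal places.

0.4825

For each hypothesis, P(data | H) works out to: P(data | jar A) = (1/7)(1/7)(6/7) = 0.017493; P(data | jar B) = (6/7)(6/7)(1/7) = 0.10496; P(data | jar C) = (2/10)(2/10)(8/10) = 0.032; P(data | jar D) = (6/10)(6/10)(4/10) = 0.144.
Weighting by the prior gives 1/4 · 0.017493 = 0.0043732, 1/4 · 0.10496 = 0.026239, 1/4 · 0.032 = 0.008, 1/4 · 0.144 = 0.036; with total 0.074612.
By Bayes' rule, P(jar D | data) = (0.036) / (0.074612) = 0.48249.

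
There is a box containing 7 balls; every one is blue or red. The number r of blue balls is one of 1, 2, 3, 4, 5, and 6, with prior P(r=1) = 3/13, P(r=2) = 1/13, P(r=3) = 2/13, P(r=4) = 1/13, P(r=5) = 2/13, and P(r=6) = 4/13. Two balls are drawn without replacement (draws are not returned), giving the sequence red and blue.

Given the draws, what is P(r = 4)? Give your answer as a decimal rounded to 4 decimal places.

Under each hypothesis, the probability of the observed sequence is: P(data | r = 1) = (6/7)(1/6) = 1/7; P(data | r = 2) = (5/7)(2/6) = 5/21; P(data | r = 3) = (4/7)(3/6) = 2/7; P(data | r = 4) = (3/7)(4/6) = 2/7; P(data | r = 5) = (2/7)(5/6) = 5/21; P(data | r = 6) = (1/7)(6/6) = 1/7.
The prior-weighted likelihoods are 3/13 · 1/7 = 3/91, 1/13 · 5/21 = 5/273, 2/13 · 2/7 = 4/91, 1/13 · 2/7 = 2/91, 2/13 · 5/21 = 10/273, 4/13 · 1/7 = 4/91; with total 18/91.
So P(r = 4 | data) = (2/91) / (18/91) = 1/9.

0.1111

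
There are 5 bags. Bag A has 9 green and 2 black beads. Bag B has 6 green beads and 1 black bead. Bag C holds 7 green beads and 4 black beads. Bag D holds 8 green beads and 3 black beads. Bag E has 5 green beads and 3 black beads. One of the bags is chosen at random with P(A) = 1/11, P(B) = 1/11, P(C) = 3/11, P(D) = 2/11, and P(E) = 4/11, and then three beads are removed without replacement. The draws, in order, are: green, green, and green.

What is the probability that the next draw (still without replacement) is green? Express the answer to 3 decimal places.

Under each hypothesis, the probability of the observed sequence is: P(data | bag A) = (9/11)(8/10)(7/9) = 0.50909; P(data | bag B) = (6/7)(5/6)(4/5) = 0.57143; P(data | bag C) = (7/11)(6/10)(5/9) = 0.21212; P(data | bag D) = (8/11)(7/10)(6/9) = 0.33939; P(data | bag E) = (5/8)(4/7)(3/6) = 0.17857.
Multiplying each by its prior: 1/11 · 0.50909 = 0.046281, 1/11 · 0.57143 = 0.051948, 3/11 · 0.21212 = 0.057851, 2/11 · 0.33939 = 0.061708, 4/11 · 0.17857 = 0.064935; with total 0.28272.
Normalising, the posterior is P(bag A | data) = 0.1637, P(bag B | data) = 0.18374, P(bag C | data) = 0.20462, P(bag D | data) = 0.21826, P(bag E | data) = 0.22968.
Averaging over the posterior, P(green next | data) = (3/4)(0.1637) + (3/4)(0.18374) + (1/2)(0.20462) + (5/8)(0.21826) + (2/5)(0.22968) = 0.59117.

0.591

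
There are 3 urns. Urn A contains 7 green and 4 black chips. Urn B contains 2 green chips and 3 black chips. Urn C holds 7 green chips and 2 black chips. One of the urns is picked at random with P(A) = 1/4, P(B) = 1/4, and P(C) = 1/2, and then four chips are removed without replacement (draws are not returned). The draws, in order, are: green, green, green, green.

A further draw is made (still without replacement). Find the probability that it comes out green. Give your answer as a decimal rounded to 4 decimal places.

0.5725

Compute the likelihood of the observed sequence for each case: P(data | urn A) = (7/11)(6/10)(5/9)(4/8) = 7/66; P(data | urn B) = (2/5)(1/4)(0/3) = 0; P(data | urn C) = (7/9)(6/8)(5/7)(4/6) = 5/18.
Multiplying each by its prior: 1/4 · 7/66 = 7/264, 1/4 · 0 = 0, 1/2 · 5/18 = 5/36; these sum to 131/792.
Normalising, the posterior is P(urn A | data) = 21/131, P(urn B | data) = 0, P(urn C | data) = 110/131.
Averaging over the posterior, P(green next | data) = (3/7)(21/131) + (3/5)(110/131) = 75/131.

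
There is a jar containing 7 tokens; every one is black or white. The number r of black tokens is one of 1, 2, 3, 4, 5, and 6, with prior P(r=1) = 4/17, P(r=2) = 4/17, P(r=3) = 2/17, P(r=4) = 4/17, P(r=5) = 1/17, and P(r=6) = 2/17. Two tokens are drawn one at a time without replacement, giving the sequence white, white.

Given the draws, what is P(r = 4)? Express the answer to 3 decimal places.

0.096

Compute the likelihood of the observed sequence for each case: P(data | r = 1) = (6/7)(5/6) = 5/7; P(data | r = 2) = (5/7)(4/6) = 10/21; P(data | r = 3) = (4/7)(3/6) = 2/7; P(data | r = 4) = (3/7)(2/6) = 1/7; P(data | r = 5) = (2/7)(1/6) = 1/21; P(data | r = 6) = (1/7)(0/6) = 0.
The prior-weighted likelihoods are 4/17 · 5/7 = 20/119, 4/17 · 10/21 = 40/357, 2/17 · 2/7 = 4/119, 4/17 · 1/7 = 4/119, 1/17 · 1/21 = 1/357, 2/17 · 0 = 0; these sum to 125/357.
So P(r = 4 | data) = (4/119) / (125/357) = 12/125.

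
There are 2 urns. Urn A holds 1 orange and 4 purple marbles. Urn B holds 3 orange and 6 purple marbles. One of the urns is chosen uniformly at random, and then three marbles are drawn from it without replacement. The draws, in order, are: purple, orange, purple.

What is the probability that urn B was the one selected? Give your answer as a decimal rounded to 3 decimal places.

The likelihood of the observed sequence under each hypothesis: P(data | urn A) = (4/5)(1/4)(3/3) = 1/5; P(data | urn B) = (6/9)(3/8)(5/7) = 5/28.
Multiplying each by its prior: 1/2 · 1/5 = 1/10, 1/2 · 5/28 = 5/56; these sum to 53/280.
Therefore the posterior P(urn B | data) = (5/56) / (53/280) = 25/53.

0.472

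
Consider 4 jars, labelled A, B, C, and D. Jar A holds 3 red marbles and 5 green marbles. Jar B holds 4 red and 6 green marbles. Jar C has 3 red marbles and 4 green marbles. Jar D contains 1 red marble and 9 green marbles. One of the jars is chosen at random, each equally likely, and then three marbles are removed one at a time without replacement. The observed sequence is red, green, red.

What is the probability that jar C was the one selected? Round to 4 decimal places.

Under each hypothesis, the probability of the observed sequence is: P(data | jar A) = (3/8)(5/7)(2/6) = 5/56; P(data | jar B) = (4/10)(6/9)(3/8) = 1/10; P(data | jar C) = (3/7)(4/6)(2/5) = 4/35; P(data | jar D) = (1/10)(9/9)(0/8) = 0.
The prior-weighted likelihoods are 1/4 · 5/56 = 5/224, 1/4 · 1/10 = 1/40, 1/4 · 4/35 = 1/35, 1/4 · 0 = 0; with total 17/224.
Therefore the posterior P(jar C | data) = (1/35) / (17/224) = 32/85.

0.3765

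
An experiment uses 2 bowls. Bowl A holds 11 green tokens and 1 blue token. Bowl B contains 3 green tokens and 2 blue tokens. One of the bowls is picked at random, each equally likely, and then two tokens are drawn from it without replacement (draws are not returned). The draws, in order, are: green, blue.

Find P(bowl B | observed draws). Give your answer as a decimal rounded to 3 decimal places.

0.783

For each hypothesis, P(data | H) works out to: P(data | bowl A) = (11/12)(1/11) = 1/12; P(data | bowl B) = (3/5)(2/4) = 3/10.
Weighting by the prior gives 1/2 · 1/12 = 1/24, 1/2 · 3/10 = 3/20; with total 23/120.
Therefore the posterior P(bowl B | data) = (3/20) / (23/120) = 18/23.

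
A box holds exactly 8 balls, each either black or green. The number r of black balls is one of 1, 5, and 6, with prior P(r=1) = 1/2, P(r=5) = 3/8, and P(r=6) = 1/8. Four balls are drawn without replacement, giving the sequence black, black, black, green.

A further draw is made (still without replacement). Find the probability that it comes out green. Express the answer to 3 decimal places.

0.423

Compute the likelihood of the observed sequence for each case: P(data | r = 1) = (1/8)(0/7) = 0; P(data | r = 5) = (5/8)(4/7)(3/6)(3/5) = 3/28; P(data | r = 6) = (6/8)(5/7)(4/6)(2/5) = 1/7.
Weighting by the prior gives 1/2 · 0 = 0, 3/8 · 3/28 = 9/224, 1/8 · 1/7 = 1/56; with total 13/224.
The posterior is then P(r = 1 | data) = 0, P(r = 5 | data) = 9/13, P(r = 6 | data) = 4/13.
Averaging over the posterior, P(green next | data) = (1/2)(9/13) + (1/4)(4/13) = 11/26.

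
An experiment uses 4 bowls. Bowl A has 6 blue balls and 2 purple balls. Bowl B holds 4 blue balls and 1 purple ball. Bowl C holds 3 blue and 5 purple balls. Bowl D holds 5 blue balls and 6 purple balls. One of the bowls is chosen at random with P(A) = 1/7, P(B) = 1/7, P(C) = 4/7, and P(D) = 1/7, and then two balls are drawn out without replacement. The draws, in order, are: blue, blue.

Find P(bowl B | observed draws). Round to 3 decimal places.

Compute the likelihood of the observed sequence for each case: P(data | bowl A) = (6/8)(5/7) = 0.53571; P(data | bowl B) = (4/5)(3/4) = 0.6; P(data | bowl C) = (3/8)(2/7) = 0.10714; P(data | bowl D) = (5/11)(4/10) = 0.18182.
The prior-weighted likelihoods are 1/7 · 0.53571 = 0.076531, 1/7 · 0.6 = 0.085714, 4/7 · 0.10714 = 0.061224, 1/7 · 0.18182 = 0.025974; these sum to 0.24944.
By Bayes' rule, P(bowl B | data) = (0.085714) / (0.24944) = 0.34362.

0.344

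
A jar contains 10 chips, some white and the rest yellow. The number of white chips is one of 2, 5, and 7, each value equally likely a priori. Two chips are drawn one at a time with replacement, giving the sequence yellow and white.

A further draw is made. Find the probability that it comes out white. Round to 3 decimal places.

0.490

Compute the likelihood of the observed sequence for each case: P(data | r = 2) = (8/10)(2/10) = 4/25; P(data | r = 5) = (5/10)(5/10) = 1/4; P(data | r = 7) = (3/10)(7/10) = 21/100.
Weighting by the prior gives 1/3 · 4/25 = 4/75, 1/3 · 1/4 = 1/12, 1/3 · 21/100 = 7/100; summing to 31/150.
The posterior is then P(r = 2 | data) = 8/31, P(r = 5 | data) = 25/62, P(r = 7 | data) = 21/62.
The predictive probability is P(white next | data) = (1/5)(8/31) + (1/2)(25/62) + (7/10)(21/62) = 76/155.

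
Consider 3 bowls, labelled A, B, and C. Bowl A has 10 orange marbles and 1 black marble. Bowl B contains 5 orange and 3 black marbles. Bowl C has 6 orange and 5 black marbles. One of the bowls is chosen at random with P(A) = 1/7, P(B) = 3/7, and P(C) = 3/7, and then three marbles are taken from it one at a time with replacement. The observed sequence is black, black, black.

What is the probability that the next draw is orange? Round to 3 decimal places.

0.575

For each hypothesis, P(data | H) works out to: P(data | bowl A) = (1/11)(1/11)(1/11) = 0.00075131; P(data | bowl B) = (3/8)(3/8)(3/8) = 0.052734; P(data | bowl C) = (5/11)(5/11)(5/11) = 0.093914.
The prior-weighted likelihoods are 1/7 · 0.00075131 = 0.00010733, 3/7 · 0.052734 = 0.0226, 3/7 · 0.093914 = 0.040249; these sum to 0.062957.
Normalising, the posterior is P(bowl A | data) = 0.0017048, P(bowl B | data) = 0.35898, P(bowl C | data) = 0.63931.
Averaging over the posterior, P(orange next | data) = (10/11)(0.0017048) + (5/8)(0.35898) + (6/11)(0.63931) = 0.57463.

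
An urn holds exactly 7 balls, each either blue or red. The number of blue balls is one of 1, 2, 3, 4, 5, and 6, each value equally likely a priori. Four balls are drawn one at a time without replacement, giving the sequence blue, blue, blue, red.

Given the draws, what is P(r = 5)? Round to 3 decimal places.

0.357

For each hypothesis, P(data | H) works out to: P(data | r = 1) = (1/7)(0/6) = 0; P(data | r = 2) = (2/7)(1/6)(0/5) = 0; P(data | r = 3) = (3/7)(2/6)(1/5)(4/4) = 1/35; P(data | r = 4) = (4/7)(3/6)(2/5)(3/4) = 3/35; P(data | r = 5) = (5/7)(4/6)(3/5)(2/4) = 1/7; P(data | r = 6) = (6/7)(5/6)(4/5)(1/4) = 1/7.
The prior-weighted likelihoods are 1/6 · 0 = 0, 1/6 · 0 = 0, 1/6 · 1/35 = 1/210, 1/6 · 3/35 = 1/70, 1/6 · 1/7 = 1/42, 1/6 · 1/7 = 1/42; these sum to 1/15.
Therefore the posterior P(r = 5 | data) = (1/42) / (1/15) = 5/14.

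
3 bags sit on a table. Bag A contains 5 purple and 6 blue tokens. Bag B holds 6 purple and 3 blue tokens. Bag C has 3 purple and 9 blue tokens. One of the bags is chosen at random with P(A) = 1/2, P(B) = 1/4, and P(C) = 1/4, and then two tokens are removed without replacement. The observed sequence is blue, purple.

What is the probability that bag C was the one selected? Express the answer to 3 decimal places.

0.205

Compute the likelihood of the observed sequence for each case: P(data | bag A) = (6/11)(5/10) = 3/11; P(data | bag B) = (3/9)(6/8) = 1/4; P(data | bag C) = (9/12)(3/11) = 9/44.
The prior-weighted likelihoods are 1/2 · 3/11 = 3/22, 1/4 · 1/4 = 1/16, 1/4 · 9/44 = 9/176; these sum to 1/4.
Therefore the posterior P(bag C | data) = (9/176) / (1/4) = 9/44.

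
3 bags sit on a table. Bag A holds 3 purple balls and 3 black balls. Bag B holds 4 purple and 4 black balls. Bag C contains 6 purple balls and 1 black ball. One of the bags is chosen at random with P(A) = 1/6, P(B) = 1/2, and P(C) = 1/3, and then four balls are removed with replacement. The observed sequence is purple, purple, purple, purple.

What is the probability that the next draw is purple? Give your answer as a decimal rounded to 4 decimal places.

For each hypothesis, P(data | H) works out to: P(data | bag A) = (3/6)(3/6)(3/6)(3/6) = 0.0625; P(data | bag B) = (4/8)(4/8)(4/8)(4/8) = 0.0625; P(data | bag C) = (6/7)(6/7)(6/7)(6/7) = 0.53978.
Multiplying each by its prior: 1/6 · 0.0625 = 0.010417, 1/2 · 0.0625 = 0.03125, 1/3 · 0.53978 = 0.17993; with total 0.22159.
The posterior is then P(bag A | data) = 0.047008, P(bag B | data) = 0.14103, P(bag C | data) = 0.81197.
The predictive probability is P(purple next | data) = (1/2)(0.047008) + (1/2)(0.14103) + (6/7)(0.81197) = 0.78999.

0.7900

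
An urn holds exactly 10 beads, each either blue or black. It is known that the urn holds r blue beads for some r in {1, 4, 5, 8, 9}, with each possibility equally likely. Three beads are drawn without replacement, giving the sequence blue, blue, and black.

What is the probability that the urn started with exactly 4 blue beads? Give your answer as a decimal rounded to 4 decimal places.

Compute the likelihood of the observed sequence for each case: P(data | r = 1) = (1/10)(0/9) = 0; P(data | r = 4) = (4/10)(3/9)(6/8) = 1/10; P(data | r = 5) = (5/10)(4/9)(5/8) = 5/36; P(data | r = 8) = (8/10)(7/9)(2/8) = 7/45; P(data | r = 9) = (9/10)(8/9)(1/8) = 1/10.
Weighting by the prior gives 1/5 · 0 = 0, 1/5 · 1/10 = 1/50, 1/5 · 5/36 = 1/36, 1/5 · 7/45 = 7/225, 1/5 · 1/10 = 1/50; summing to 89/900.
By Bayes' rule, P(r = 4 | data) = (1/50) / (89/900) = 18/89.

0.2022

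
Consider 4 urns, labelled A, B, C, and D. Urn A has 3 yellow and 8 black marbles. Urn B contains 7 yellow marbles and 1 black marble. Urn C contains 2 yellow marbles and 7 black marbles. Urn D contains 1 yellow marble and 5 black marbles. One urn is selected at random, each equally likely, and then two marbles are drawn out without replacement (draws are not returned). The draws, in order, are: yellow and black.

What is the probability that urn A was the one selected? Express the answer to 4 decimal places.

0.3098

The likelihood of the observed sequence under each hypothesis: P(data | urn A) = (3/11)(8/10) = 0.21818; P(data | urn B) = (7/8)(1/7) = 0.125; P(data | urn C) = (2/9)(7/8) = 0.19444; P(data | urn D) = (1/6)(5/5) = 0.16667.
Weighting by the prior gives 1/4 · 0.21818 = 0.054545, 1/4 · 0.125 = 0.03125, 1/4 · 0.19444 = 0.048611, 1/4 · 0.16667 = 0.041667; summing to 0.17607.
By Bayes' rule, P(urn A | data) = (0.054545) / (0.17607) = 0.30979.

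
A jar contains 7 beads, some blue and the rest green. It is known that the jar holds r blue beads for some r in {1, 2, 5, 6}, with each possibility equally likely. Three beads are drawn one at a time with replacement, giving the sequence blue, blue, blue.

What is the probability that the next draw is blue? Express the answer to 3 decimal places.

For each hypothesis, P(data | H) works out to: P(data | r = 1) = (1/7)(1/7)(1/7) = 0.0029155; P(data | r = 2) = (2/7)(2/7)(2/7) = 0.023324; P(data | r = 5) = (5/7)(5/7)(5/7) = 0.36443; P(data | r = 6) = (6/7)(6/7)(6/7) = 0.62974.
The prior-weighted likelihoods are 1/4 · 0.0029155 = 0.00072886, 1/4 · 0.023324 = 0.0058309, 1/4 · 0.36443 = 0.091108, 1/4 · 0.62974 = 0.15743; with total 0.2551.
Dividing through by the total gives posterior P(r = 1 | data) = 0.0028571, P(r = 2 | data) = 0.022857, P(r = 5 | data) = 0.35714, P(r = 6 | data) = 0.61714.
Averaging over the posterior, P(blue next | data) = (1/7)(0.0028571) + (2/7)(0.022857) + (5/7)(0.35714) + (6/7)(0.61714) = 0.79102.

0.791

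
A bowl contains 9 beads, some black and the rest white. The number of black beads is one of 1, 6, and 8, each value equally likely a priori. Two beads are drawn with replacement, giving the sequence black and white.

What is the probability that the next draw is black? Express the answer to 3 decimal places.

For each hypothesis, P(data | H) works out to: P(data | r = 1) = (1/9)(8/9) = 8/81; P(data | r = 6) = (6/9)(3/9) = 2/9; P(data | r = 8) = (8/9)(1/9) = 8/81.
Multiplying each by its prior: 1/3 · 8/81 = 8/243, 1/3 · 2/9 = 2/27, 1/3 · 8/81 = 8/243; summing to 34/243.
The posterior is then P(r = 1 | data) = 4/17, P(r = 6 | data) = 9/17, P(r = 8 | data) = 4/17.
So P(black next | data) = Σ P(black next | H) P(H | data) = (1/9)(4/17) + (2/3)(9/17) + (8/9)(4/17) = 10/17.

0.588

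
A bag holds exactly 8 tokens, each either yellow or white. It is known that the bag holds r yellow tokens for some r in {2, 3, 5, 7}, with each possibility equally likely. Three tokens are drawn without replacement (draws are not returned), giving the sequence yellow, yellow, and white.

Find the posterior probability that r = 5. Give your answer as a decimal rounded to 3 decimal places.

0.417

For each hypothesis, P(data | H) works out to: P(data | r = 2) = (2/8)(1/7)(6/6) = 1/28; P(data | r = 3) = (3/8)(2/7)(5/6) = 5/56; P(data | r = 5) = (5/8)(4/7)(3/6) = 5/28; P(data | r = 7) = (7/8)(6/7)(1/6) = 1/8.
Weighting by the prior gives 1/4 · 1/28 = 1/112, 1/4 · 5/56 = 5/224, 1/4 · 5/28 = 5/112, 1/4 · 1/8 = 1/32; summing to 3/28.
By Bayes' rule, P(r = 5 | data) = (5/112) / (3/28) = 5/12.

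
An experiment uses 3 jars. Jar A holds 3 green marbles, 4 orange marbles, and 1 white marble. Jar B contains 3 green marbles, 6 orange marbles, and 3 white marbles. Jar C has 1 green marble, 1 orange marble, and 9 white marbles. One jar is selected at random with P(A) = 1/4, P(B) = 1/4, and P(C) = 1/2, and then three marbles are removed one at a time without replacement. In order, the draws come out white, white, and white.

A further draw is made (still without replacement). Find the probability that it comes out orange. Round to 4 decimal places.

0.1274

The likelihood of the observed sequence under each hypothesis: P(data | jar A) = (1/8)(0/7) = 0; P(data | jar B) = (3/12)(2/11)(1/10) = 1/220; P(data | jar C) = (9/11)(8/10)(7/9) = 28/55.
Weighting by the prior gives 1/4 · 0 = 0, 1/4 · 1/220 = 1/880, 1/2 · 28/55 = 14/55; summing to 45/176.
The posterior is then P(jar A | data) = 0, P(jar B | data) = 1/225, P(jar C | data) = 224/225.
The predictive probability is P(orange next | data) = (2/3)(1/225) + (1/8)(224/225) = 86/675.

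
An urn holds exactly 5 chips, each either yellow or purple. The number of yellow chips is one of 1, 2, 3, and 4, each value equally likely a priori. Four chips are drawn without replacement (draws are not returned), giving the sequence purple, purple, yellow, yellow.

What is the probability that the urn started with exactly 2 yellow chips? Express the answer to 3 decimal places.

The likelihood of the observed sequence under each hypothesis: P(data | r = 1) = (4/5)(3/4)(1/3)(0/2) = 0; P(data | r = 2) = (3/5)(2/4)(2/3)(1/2) = 1/10; P(data | r = 3) = (2/5)(1/4)(3/3)(2/2) = 1/10; P(data | r = 4) = (1/5)(0/4) = 0.
Multiplying each by its prior: 1/4 · 0 = 0, 1/4 · 1/10 = 1/40, 1/4 · 1/10 = 1/40, 1/4 · 0 = 0; these sum to 1/20.
Therefore the posterior P(r = 2 | data) = (1/40) / (1/20) = 1/2.

0.500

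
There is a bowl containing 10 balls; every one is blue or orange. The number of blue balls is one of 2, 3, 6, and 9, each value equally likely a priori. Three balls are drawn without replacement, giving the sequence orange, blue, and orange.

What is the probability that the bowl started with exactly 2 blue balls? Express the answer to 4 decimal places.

Compute the likelihood of the observed sequence for each case: P(data | r = 2) = (8/10)(2/9)(7/8) = 7/45; P(data | r = 3) = (7/10)(3/9)(6/8) = 7/40; P(data | r = 6) = (4/10)(6/9)(3/8) = 1/10; P(data | r = 9) = (1/10)(9/9)(0/8) = 0.
Weighting by the prior gives 1/4 · 7/45 = 7/180, 1/4 · 7/40 = 7/160, 1/4 · 1/10 = 1/40, 1/4 · 0 = 0; summing to 31/288.
By Bayes' rule, P(r = 2 | data) = (7/180) / (31/288) = 56/155.

0.3613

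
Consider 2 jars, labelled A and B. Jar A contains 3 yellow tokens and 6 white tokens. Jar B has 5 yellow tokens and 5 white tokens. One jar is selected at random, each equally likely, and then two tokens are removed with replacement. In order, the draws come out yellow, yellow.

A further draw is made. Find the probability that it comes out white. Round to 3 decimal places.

Compute the likelihood of the observed sequence for each case: P(data | jar A) = (3/9)(3/9) = 1/9; P(data | jar B) = (5/10)(5/10) = 1/4.
Weighting by the prior gives 1/2 · 1/9 = 1/18, 1/2 · 1/4 = 1/8; these sum to 13/72.
The posterior is then P(jar A | data) = 4/13, P(jar B | data) = 9/13.
So P(white next | data) = Σ P(white next | H) P(H | data) = (2/3)(4/13) + (1/2)(9/13) = 43/78.

0.551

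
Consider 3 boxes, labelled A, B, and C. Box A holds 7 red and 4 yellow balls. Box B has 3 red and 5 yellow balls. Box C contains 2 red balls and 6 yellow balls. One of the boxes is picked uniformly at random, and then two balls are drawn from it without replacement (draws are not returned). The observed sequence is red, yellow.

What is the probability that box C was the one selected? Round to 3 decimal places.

0.291

For each hypothesis, P(data | H) works out to: P(data | box A) = (7/11)(4/10) = 0.25455; P(data | box B) = (3/8)(5/7) = 0.26786; P(data | box C) = (2/8)(6/7) = 0.21429.
Multiplying each by its prior: 1/3 · 0.25455 = 0.084848, 1/3 · 0.26786 = 0.089286, 1/3 · 0.21429 = 0.071429; with total 0.24556.
Hence P(box C | data) = (0.071429) / (0.24556) = 0.29088.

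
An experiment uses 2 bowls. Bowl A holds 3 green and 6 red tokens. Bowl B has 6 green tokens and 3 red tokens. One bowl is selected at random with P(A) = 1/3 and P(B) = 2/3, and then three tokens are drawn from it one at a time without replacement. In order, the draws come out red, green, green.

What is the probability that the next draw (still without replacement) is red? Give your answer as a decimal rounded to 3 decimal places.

0.417

Compute the likelihood of the observed sequence for each case: P(data | bowl A) = (6/9)(3/8)(2/7) = 1/14; P(data | bowl B) = (3/9)(6/8)(5/7) = 5/28.
The prior-weighted likelihoods are 1/3 · 1/14 = 1/42, 2/3 · 5/28 = 5/42; these sum to 1/7.
Dividing through by the total gives posterior P(bowl A | data) = 1/6, P(bowl B | data) = 5/6.
Averaging over the posterior, P(red next | data) = (5/6)(1/6) + (1/3)(5/6) = 5/12.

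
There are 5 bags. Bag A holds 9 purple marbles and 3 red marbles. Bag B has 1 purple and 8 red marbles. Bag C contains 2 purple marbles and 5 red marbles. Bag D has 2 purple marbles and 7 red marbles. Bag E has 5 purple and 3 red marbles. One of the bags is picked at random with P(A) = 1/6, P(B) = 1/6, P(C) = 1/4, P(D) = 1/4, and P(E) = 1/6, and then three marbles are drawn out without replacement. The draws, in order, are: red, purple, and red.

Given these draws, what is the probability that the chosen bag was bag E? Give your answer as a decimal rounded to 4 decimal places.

For each hypothesis, P(data | H) works out to: P(data | bag A) = (3/12)(9/11)(2/10) = 0.040909; P(data | bag B) = (8/9)(1/8)(7/7) = 0.11111; P(data | bag C) = (5/7)(2/6)(4/5) = 0.19048; P(data | bag D) = (7/9)(2/8)(6/7) = 0.16667; P(data | bag E) = (3/8)(5/7)(2/6) = 0.089286.
Weighting by the prior gives 1/6 · 0.040909 = 0.0068182, 1/6 · 0.11111 = 0.018519, 1/4 · 0.19048 = 0.047619, 1/4 · 0.16667 = 0.041667, 1/6 · 0.089286 = 0.014881; these sum to 0.1295.
By Bayes' rule, P(bag E | data) = (0.014881) / (0.1295) = 0.11491.

0.1149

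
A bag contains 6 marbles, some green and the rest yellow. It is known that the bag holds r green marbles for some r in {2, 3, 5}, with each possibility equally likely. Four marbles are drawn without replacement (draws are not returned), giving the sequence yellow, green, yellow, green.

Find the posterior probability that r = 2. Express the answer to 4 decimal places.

The likelihood of the observed sequence under each hypothesis: P(data | r = 2) = (4/6)(2/5)(3/4)(1/3) = 1/15; P(data | r = 3) = (3/6)(3/5)(2/4)(2/3) = 1/10; P(data | r = 5) = (1/6)(5/5)(0/4) = 0.
Weighting by the prior gives 1/3 · 1/15 = 1/45, 1/3 · 1/10 = 1/30, 1/3 · 0 = 0; summing to 1/18.
So P(r = 2 | data) = (1/45) / (1/18) = 2/5.

0.4000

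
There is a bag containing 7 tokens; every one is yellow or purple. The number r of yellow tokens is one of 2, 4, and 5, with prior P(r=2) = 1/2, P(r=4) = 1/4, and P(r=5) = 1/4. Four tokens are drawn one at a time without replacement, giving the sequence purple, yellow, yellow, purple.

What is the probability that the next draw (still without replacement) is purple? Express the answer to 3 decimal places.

0.542

Compute the likelihood of the observed sequence for each case: P(data | r = 2) = (5/7)(2/6)(1/5)(4/4) = 1/21; P(data | r = 4) = (3/7)(4/6)(3/5)(2/4) = 3/35; P(data | r = 5) = (2/7)(5/6)(4/5)(1/4) = 1/21.
Multiplying each by its prior: 1/2 · 1/21 = 1/42, 1/4 · 3/35 = 3/140, 1/4 · 1/21 = 1/84; with total 2/35.
Dividing through by the total gives posterior P(r = 2 | data) = 5/12, P(r = 4 | data) = 3/8, P(r = 5 | data) = 5/24.
The predictive probability is P(purple next | data) = (1)(5/12) + (1/3)(3/8) + (0)(5/24) = 13/24.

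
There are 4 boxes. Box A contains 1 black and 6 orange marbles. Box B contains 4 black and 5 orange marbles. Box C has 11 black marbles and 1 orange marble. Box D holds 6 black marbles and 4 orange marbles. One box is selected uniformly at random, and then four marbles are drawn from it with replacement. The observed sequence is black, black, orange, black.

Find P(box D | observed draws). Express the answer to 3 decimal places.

0.428

For each hypothesis, P(data | H) works out to: P(data | box A) = (1/7)(1/7)(6/7)(1/7) = 0.002499; P(data | box B) = (4/9)(4/9)(5/9)(4/9) = 0.048773; P(data | box C) = (11/12)(11/12)(1/12)(11/12) = 0.064188; P(data | box D) = (6/10)(6/10)(4/10)(6/10) = 0.0864.
The prior-weighted likelihoods are 1/4 · 0.002499 = 0.00062474, 1/4 · 0.048773 = 0.012193, 1/4 · 0.064188 = 0.016047, 1/4 · 0.0864 = 0.0216; these sum to 0.050465.
Hence P(box D | data) = (0.0216) / (0.050465) = 0.42802.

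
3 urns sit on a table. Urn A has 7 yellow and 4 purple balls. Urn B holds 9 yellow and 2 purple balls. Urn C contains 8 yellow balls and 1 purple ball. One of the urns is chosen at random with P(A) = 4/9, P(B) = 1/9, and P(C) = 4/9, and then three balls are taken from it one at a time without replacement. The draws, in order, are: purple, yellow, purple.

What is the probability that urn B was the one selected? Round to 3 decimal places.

0.051

For each hypothesis, P(data | H) works out to: P(data | urn A) = (4/11)(7/10)(3/9) = 0.084848; P(data | urn B) = (2/11)(9/10)(1/9) = 0.018182; P(data | urn C) = (1/9)(8/8)(0/7) = 0.
Multiplying each by its prior: 4/9 · 0.084848 = 0.03771, 1/9 · 0.018182 = 0.0020202, 4/9 · 0 = 0; with total 0.039731.
So P(urn B | data) = (0.0020202) / (0.039731) = 0.050847.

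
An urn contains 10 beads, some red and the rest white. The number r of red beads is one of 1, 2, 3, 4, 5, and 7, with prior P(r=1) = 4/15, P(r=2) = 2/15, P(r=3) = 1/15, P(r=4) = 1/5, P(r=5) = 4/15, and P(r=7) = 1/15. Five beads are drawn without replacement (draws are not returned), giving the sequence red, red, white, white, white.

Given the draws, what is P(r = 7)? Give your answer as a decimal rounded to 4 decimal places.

For each hypothesis, P(data | H) works out to: P(data | r = 1) = (1/10)(0/9) = 0; P(data | r = 2) = (2/10)(1/9)(8/8)(7/7)(6/6) = 0.022222; P(data | r = 3) = (3/10)(2/9)(7/8)(6/7)(5/6) = 0.041667; P(data | r = 4) = (4/10)(3/9)(6/8)(5/7)(4/6) = 0.047619; P(data | r = 5) = (5/10)(4/9)(5/8)(4/7)(3/6) = 0.039683; P(data | r = 7) = (7/10)(6/9)(3/8)(2/7)(1/6) = 0.0083333.
Multiplying each by its prior: 4/15 · 0 = 0, 2/15 · 0.022222 = 0.002963, 1/15 · 0.041667 = 0.0027778, 1/5 · 0.047619 = 0.0095238, 4/15 · 0.039683 = 0.010582, 1/15 · 0.0083333 = 0.00055556; these sum to 0.026402.
Hence P(r = 7 | data) = (0.00055556) / (0.026402) = 0.021042.

0.0210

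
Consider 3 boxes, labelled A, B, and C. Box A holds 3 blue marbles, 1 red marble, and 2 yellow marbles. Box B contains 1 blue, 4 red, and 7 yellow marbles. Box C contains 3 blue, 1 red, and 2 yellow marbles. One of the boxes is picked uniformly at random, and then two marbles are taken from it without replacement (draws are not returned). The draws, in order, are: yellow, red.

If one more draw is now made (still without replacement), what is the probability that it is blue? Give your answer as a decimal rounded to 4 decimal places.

0.3509

For each hypothesis, P(data | H) works out to: P(data | box A) = (2/6)(1/5) = 1/15; P(data | box B) = (7/12)(4/11) = 7/33; P(data | box C) = (2/6)(1/5) = 1/15.
The prior-weighted likelihoods are 1/3 · 1/15 = 1/45, 1/3 · 7/33 = 7/99, 1/3 · 1/15 = 1/45; summing to 19/165.
Dividing through by the total gives posterior P(box A | data) = 11/57, P(box B | data) = 35/57, P(box C | data) = 11/57.
So P(blue next | data) = Σ P(blue next | H) P(H | data) = (3/4)(11/57) + (1/10)(35/57) + (3/4)(11/57) = 20/57.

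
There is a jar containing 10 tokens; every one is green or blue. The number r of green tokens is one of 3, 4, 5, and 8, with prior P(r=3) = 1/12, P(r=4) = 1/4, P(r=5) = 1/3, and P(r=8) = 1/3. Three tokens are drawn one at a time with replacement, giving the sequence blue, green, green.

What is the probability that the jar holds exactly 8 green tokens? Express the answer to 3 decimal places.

Compute the likelihood of the observed sequence for each case: P(data | r = 3) = (7/10)(3/10)(3/10) = 0.063; P(data | r = 4) = (6/10)(4/10)(4/10) = 0.096; P(data | r = 5) = (5/10)(5/10)(5/10) = 0.125; P(data | r = 8) = (2/10)(8/10)(8/10) = 0.128.
The prior-weighted likelihoods are 1/12 · 0.063 = 0.00525, 1/4 · 0.096 = 0.024, 1/3 · 0.125 = 0.041667, 1/3 · 0.128 = 0.042667; these sum to 0.11358.
By Bayes' rule, P(r = 8 | data) = (0.042667) / (0.11358) = 0.37564.

0.376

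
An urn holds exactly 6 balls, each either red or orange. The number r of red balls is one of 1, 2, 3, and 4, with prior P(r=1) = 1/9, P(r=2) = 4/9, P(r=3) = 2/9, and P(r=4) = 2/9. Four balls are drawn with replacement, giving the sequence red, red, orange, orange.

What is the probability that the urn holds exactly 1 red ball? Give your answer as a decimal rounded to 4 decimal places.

For each hypothesis, P(data | H) works out to: P(data | r = 1) = (1/6)(1/6)(5/6)(5/6) = 0.01929; P(data | r = 2) = (2/6)(2/6)(4/6)(4/6) = 0.049383; P(data | r = 3) = (3/6)(3/6)(3/6)(3/6) = 0.0625; P(data | r = 4) = (4/6)(4/6)(2/6)(2/6) = 0.049383.
Multiplying each by its prior: 1/9 · 0.01929 = 0.0021433, 4/9 · 0.049383 = 0.021948, 2/9 · 0.0625 = 0.013889, 2/9 · 0.049383 = 0.010974; summing to 0.048954.
By Bayes' rule, P(r = 1 | data) = (0.0021433) / (0.048954) = 0.043783.

0.0438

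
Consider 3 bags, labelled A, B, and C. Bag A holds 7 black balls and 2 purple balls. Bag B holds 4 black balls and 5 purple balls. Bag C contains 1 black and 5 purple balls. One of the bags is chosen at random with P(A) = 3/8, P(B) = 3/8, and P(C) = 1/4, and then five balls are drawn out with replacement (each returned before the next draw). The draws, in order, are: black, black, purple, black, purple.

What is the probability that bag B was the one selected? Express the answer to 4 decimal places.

0.5164

The likelihood of the observed sequence under each hypothesis: P(data | bag A) = (7/9)(7/9)(2/9)(7/9)(2/9) = 0.023235; P(data | bag B) = (4/9)(4/9)(5/9)(4/9)(5/9) = 0.027096; P(data | bag C) = (1/6)(1/6)(5/6)(1/6)(5/6) = 0.003215.
The prior-weighted likelihoods are 3/8 · 0.023235 = 0.0087131, 3/8 · 0.027096 = 0.010161, 1/4 · 0.003215 = 0.00080376; summing to 0.019678.
Therefore the posterior P(bag B | data) = (0.010161) / (0.019678) = 0.51637.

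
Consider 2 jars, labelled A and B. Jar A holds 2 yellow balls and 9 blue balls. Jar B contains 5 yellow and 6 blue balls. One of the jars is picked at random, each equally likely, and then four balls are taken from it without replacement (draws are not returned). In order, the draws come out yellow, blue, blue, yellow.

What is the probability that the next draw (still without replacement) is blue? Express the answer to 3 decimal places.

The likelihood of the observed sequence under each hypothesis: P(data | jar A) = (2/11)(9/10)(8/9)(1/8) = 1/55; P(data | jar B) = (5/11)(6/10)(5/9)(4/8) = 5/66.
Multiplying each by its prior: 1/2 · 1/55 = 1/110, 1/2 · 5/66 = 5/132; summing to 31/660.
The posterior is then P(jar A | data) = 6/31, P(jar B | data) = 25/31.
Averaging over the posterior, P(blue next | data) = (1)(6/31) + (4/7)(25/31) = 142/217.

0.654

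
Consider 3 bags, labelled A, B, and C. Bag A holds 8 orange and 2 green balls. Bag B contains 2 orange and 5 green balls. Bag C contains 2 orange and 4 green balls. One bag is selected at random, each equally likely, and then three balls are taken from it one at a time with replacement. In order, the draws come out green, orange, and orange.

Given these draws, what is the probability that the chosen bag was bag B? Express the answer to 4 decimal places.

0.2239

For each hypothesis, P(data | H) works out to: P(data | bag A) = (2/10)(8/10)(8/10) = 0.128; P(data | bag B) = (5/7)(2/7)(2/7) = 0.058309; P(data | bag C) = (4/6)(2/6)(2/6) = 0.074074.
Multiplying each by its prior: 1/3 · 0.128 = 0.042667, 1/3 · 0.058309 = 0.019436, 1/3 · 0.074074 = 0.024691; with total 0.086794.
Hence P(bag B | data) = (0.019436) / (0.086794) = 0.22394.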